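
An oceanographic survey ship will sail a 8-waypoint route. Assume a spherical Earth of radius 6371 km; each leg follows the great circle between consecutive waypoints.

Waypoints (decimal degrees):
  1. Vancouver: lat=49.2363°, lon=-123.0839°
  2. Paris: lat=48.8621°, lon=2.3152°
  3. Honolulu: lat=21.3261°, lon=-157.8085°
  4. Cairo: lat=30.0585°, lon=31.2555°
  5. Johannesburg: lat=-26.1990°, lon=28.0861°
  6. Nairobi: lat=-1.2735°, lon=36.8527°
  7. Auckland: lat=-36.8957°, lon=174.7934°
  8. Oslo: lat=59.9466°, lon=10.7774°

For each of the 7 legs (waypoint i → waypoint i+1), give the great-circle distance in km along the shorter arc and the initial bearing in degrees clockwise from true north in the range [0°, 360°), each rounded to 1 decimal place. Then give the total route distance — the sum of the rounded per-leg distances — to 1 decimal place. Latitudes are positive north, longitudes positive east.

Leg 1: dist=7921.6 km, bearing=34.5°
Leg 2: dist=11964.9 km, bearing=340.6°
Leg 3: dist=14219.7 km, bearing=350.1°
Leg 4: dist=6264.6 km, bearing=183.4°
Leg 5: dist=2926.0 km, bearing=20.1°
Leg 6: dist=13951.6 km, bearing=138.9°
Leg 7: dist=17210.7 km, bearing=341.1°
Total: 74459.1 km

Leg 1: φ1=0.8593355, φ2=0.8528045, Δφ=-0.0065310, Δλ=2.1886272 rad; a=sin²(Δφ/2)+cosφ1·cosφ2·sin²(Δλ/2)=0.3392000360; c=2·atan2(√a, √(1-a))=1.243377632; dist=6371·c=7921.559 ≈ 7921.6 km; running total=7921.6 km
Leg 1 bearing: y=sinΔλ·cosφ2=0.53625702, x=cosφ1·sinφ2-sinφ1·cosφ2·cosΔλ=0.78038574; θ=atan2(y, x)=34.4956° ≈ 34.5°
Leg 2: φ1=0.8528045, φ2=0.3722107, Δφ=-0.4805939, Δλ=-2.7946858 rad; a=sin²(Δφ/2)+cosφ1·cosφ2·sin²(Δλ/2)=0.6512124627; c=2·atan2(√a, √(1-a))=1.878032013; dist=6371·c=11964.942 ≈ 11964.9 km; running total=19886.5 km
Leg 2 bearing: y=sinΔλ·cosφ2=-0.31670995, x=cosφ1·sinφ2-sinφ1·cosφ2·cosΔλ=0.89901834; θ=atan2(y, x)=-19.4066° <0 so +360° → 340.5934° ≈ 340.6°
Leg 3: φ1=0.3722107, φ2=0.5246198, Δφ=0.1524091, Δλ=3.2997893 rad; a=sin²(Δφ/2)+cosφ1·cosφ2·sin²(Δλ/2)=0.8070109950; c=2·atan2(√a, √(1-a))=2.231942592; dist=6371·c=14219.706 ≈ 14219.7 km; running total=34106.2 km
Leg 3 bearing: y=sinΔλ·cosφ2=-0.13635109, x=cosφ1·sinφ2-sinφ1·cosφ2·cosΔλ=0.77742226; θ=atan2(y, x)=-9.9479° <0 so +360° → 350.0521° ≈ 350.1°
Leg 4: φ1=0.5246198, φ2=-0.4572588, Δφ=-0.9818786, Δλ=-0.0553165 rad; a=sin²(Δφ/2)+cosφ1·cosφ2·sin²(Δλ/2)=0.2228632333; c=2·atan2(√a, √(1-a))=0.983306420; dist=6371·c=6264.645 ≈ 6264.6 km; running total=40370.8 km
Leg 4 bearing: y=sinΔλ·cosφ2=-0.04960828, x=cosφ1·sinφ2-sinφ1·cosφ2·cosΔλ=-0.83085490; θ=atan2(y, x)=-176.5831° <0 so +360° → 183.4169° ≈ 183.4°
Leg 5: φ1=-0.4572588, φ2=-0.0222268, Δφ=0.4350320, Δλ=0.1530060 rad; a=sin²(Δφ/2)+cosφ1·cosφ2·sin²(Δλ/2)=0.0518116386; c=2·atan2(√a, √(1-a))=0.459269138; dist=6371·c=2926.004 ≈ 2926.0 km; running total=43296.8 km
Leg 5 bearing: y=sinΔλ·cosφ2=0.15237209, x=cosφ1·sinφ2-sinφ1·cosφ2·cosΔλ=0.41628298; θ=atan2(y, x)=20.1041° ≈ 20.1°
Leg 6: φ1=-0.0222268, φ2=-0.6439514, Δφ=-0.6217247, Δλ=2.4075194 rad; a=sin²(Δφ/2)+cosφ1·cosφ2·sin²(Δλ/2)=0.7901356053; c=2·atan2(√a, √(1-a))=2.189857987; dist=6371·c=13951.585 ≈ 13951.6 km; running total=57248.4 km
Leg 6 bearing: y=sinΔλ·cosφ2=0.53573845, x=cosφ1·sinφ2-sinφ1·cosφ2·cosΔλ=-0.61340821; θ=atan2(y, x)=138.8667° ≈ 138.9°
Leg 7: φ1=-0.6439514, φ2=1.0462655, Δφ=1.6902170, Δλ=-2.8626192 rad; a=sin²(Δφ/2)+cosφ1·cosφ2·sin²(Δλ/2)=0.9523365518; c=2·atan2(√a, √(1-a))=2.701408251; dist=6371·c=17210.672 ≈ 17210.7 km; running total=74459.1 km
Leg 7 bearing: y=sinΔλ·cosφ2=-0.13790666, x=cosφ1·sinφ2-sinφ1·cosφ2·cosΔλ=0.40317283; θ=atan2(y, x)=-18.8834° <0 so +360° → 341.1166° ≈ 341.1°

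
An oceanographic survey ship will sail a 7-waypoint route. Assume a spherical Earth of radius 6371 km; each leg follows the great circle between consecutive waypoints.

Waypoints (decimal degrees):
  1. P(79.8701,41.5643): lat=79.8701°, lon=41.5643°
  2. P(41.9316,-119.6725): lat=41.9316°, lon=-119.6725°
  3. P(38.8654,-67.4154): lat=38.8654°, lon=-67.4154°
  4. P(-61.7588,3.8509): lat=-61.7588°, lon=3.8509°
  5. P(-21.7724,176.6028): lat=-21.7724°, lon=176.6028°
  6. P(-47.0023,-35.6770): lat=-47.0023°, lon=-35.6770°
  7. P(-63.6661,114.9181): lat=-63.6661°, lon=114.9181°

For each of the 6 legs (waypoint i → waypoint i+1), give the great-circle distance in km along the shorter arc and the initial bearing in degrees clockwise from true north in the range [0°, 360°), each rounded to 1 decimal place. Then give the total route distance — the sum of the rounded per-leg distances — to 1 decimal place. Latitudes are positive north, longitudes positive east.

Leg 1: φ1=1.3939962, φ2=0.7318445, Δφ=-0.6621517, Δλ=-2.8141130 rad; a=sin²(Δφ/2)+cosφ1·cosφ2·sin²(Δλ/2)=0.2330326822; c=2·atan2(√a, √(1-a))=1.007549084; dist=6371·c=6419.095 ≈ 6419.1 km; running total=6419.1 km
Leg 1 bearing: y=sinΔλ·cosφ2=-0.23929496, x=cosφ1·sinφ2-sinφ1·cosφ2·cosΔλ=0.81095729; θ=atan2(y, x)=-16.4401° <0 so +360° → 343.5599° ≈ 343.6°
Leg 2: φ1=0.7318445, φ2=0.6783292, Δφ=-0.0535153, Δλ=0.9120585 rad; a=sin²(Δφ/2)+cosφ1·cosφ2·sin²(Δλ/2)=0.1130558734; c=2·atan2(√a, √(1-a))=0.685838540; dist=6371·c=4369.477 ≈ 4369.5 km; running total=10788.6 km
Leg 2 bearing: y=sinΔλ·cosφ2=0.61570754, x=cosφ1·sinφ2-sinφ1·cosφ2·cosΔλ=0.14832801; θ=atan2(y, x)=76.4552° ≈ 76.5°
Leg 3: φ1=0.6783292, φ2=-1.0778944, Δφ=-1.7562236, Δλ=1.2438316 rad; a=sin²(Δφ/2)+cosφ1·cosφ2·sin²(Δλ/2)=0.7172345378; c=2·atan2(√a, √(1-a))=2.020245053; dist=6371·c=12870.981 ≈ 12871.0 km; running total=23659.6 km
Leg 3 bearing: y=sinΔλ·cosφ2=0.44811579, x=cosφ1·sinφ2-sinφ1·cosφ2·cosΔλ=-0.78129947; θ=atan2(y, x)=150.1635° ≈ 150.2°
Leg 4: φ1=-1.0778944, φ2=-0.3800001, Δφ=0.6978943, Δλ=3.0150894 rad; a=sin²(Δφ/2)+cosφ1·cosφ2·sin²(Δλ/2)=0.5545753659; c=2·atan2(√a, √(1-a))=1.680164964; dist=6371·c=10704.331 ≈ 10704.3 km; running total=34363.9 km
Leg 4 bearing: y=sinΔλ·cosφ2=0.11716597, x=cosφ1·sinφ2-sinφ1·cosφ2·cosΔλ=-0.98709587; θ=atan2(y, x)=173.2308° ≈ 173.2°
Leg 5: φ1=-0.3800001, φ2=-0.8203449, Δφ=-0.4403448, Δλ=-3.7049814 rad; a=sin²(Δφ/2)+cosφ1·cosφ2·sin²(Δλ/2)=0.6320783237; c=2·atan2(√a, √(1-a))=1.838125732; dist=6371·c=11710.699 ≈ 11710.7 km; running total=46074.6 km
Leg 5 bearing: y=sinΔλ·cosφ2=0.36420849, x=cosφ1·sinφ2-sinφ1·cosφ2·cosΔλ=-0.89306967; θ=atan2(y, x)=157.8136° ≈ 157.8°
Leg 6: φ1=-0.8203449, φ2=-1.1111831, Δφ=-0.2908382, Δλ=2.6283803 rad; a=sin²(Δφ/2)+cosφ1·cosφ2·sin²(Δλ/2)=0.3040338545; c=2·atan2(√a, √(1-a))=1.168065341; dist=6371·c=7441.744 ≈ 7441.7 km; running total=53516.3 km
Leg 6 bearing: y=sinΔλ·cosφ2=0.21779871, x=cosφ1·sinφ2-sinφ1·cosφ2·cosΔλ=-0.89384160; θ=atan2(y, x)=166.3058° ≈ 166.3°

Leg 1: dist=6419.1 km, bearing=343.6°
Leg 2: dist=4369.5 km, bearing=76.5°
Leg 3: dist=12871.0 km, bearing=150.2°
Leg 4: dist=10704.3 km, bearing=173.2°
Leg 5: dist=11710.7 km, bearing=157.8°
Leg 6: dist=7441.7 km, bearing=166.3°
Total: 53516.3 km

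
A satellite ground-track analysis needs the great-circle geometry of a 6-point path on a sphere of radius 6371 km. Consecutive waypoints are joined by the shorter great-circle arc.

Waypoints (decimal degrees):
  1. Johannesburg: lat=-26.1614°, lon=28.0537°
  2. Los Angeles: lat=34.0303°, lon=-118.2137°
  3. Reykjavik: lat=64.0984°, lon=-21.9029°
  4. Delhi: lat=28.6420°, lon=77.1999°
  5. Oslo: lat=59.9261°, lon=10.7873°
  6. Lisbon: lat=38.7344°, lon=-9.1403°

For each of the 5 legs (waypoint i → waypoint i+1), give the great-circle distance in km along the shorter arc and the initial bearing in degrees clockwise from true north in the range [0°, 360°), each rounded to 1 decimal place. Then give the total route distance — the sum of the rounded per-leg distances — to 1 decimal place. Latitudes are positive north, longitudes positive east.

Leg 1: dist=16670.6 km, bearing=293.3°
Leg 2: dist=6936.2 km, bearing=29.3°
Leg 3: dist=7589.2 km, bearing=68.9°
Leg 4: dist=5980.8 km, bearing=325.3°
Leg 5: dist=2739.5 km, bearing=219.6°
Total: 39916.3 km

Leg 1: φ1=-0.4566026, φ2=0.5939408, Δφ=1.0505433, Δλ=-2.5528477 rad; a=sin²(Δφ/2)+cosφ1·cosφ2·sin²(Δλ/2)=0.9326747242; c=2·atan2(√a, √(1-a))=2.616643546; dist=6371·c=16670.636 ≈ 16670.6 km; running total=16670.6 km
Leg 1 bearing: y=sinΔλ·cosφ2=-0.46021496, x=cosφ1·sinφ2-sinφ1·cosφ2·cosΔλ=0.19842512; θ=atan2(y, x)=-66.6763° <0 so +360° → 293.3237° ≈ 293.3°
Leg 2: φ1=0.5939408, φ2=1.1187281, Δφ=0.5247873, Δλ=1.6809406 rad; a=sin²(Δφ/2)+cosφ1·cosφ2·sin²(Δλ/2)=0.2681898304; c=2·atan2(√a, √(1-a))=1.088719471; dist=6371·c=6936.232 ≈ 6936.2 km; running total=23606.8 km
Leg 2 bearing: y=sinΔλ·cosφ2=0.43417985, x=cosφ1·sinφ2-sinφ1·cosφ2·cosΔλ=0.77236264; θ=atan2(y, x)=29.3423° ≈ 29.3°
Leg 3: φ1=1.1187281, φ2=0.4998972, Δφ=-0.6188309, Δλ=1.7296702 rad; a=sin²(Δφ/2)+cosφ1·cosφ2·sin²(Δλ/2)=0.3147340457; c=2·atan2(√a, √(1-a))=1.191214700; dist=6371·c=7589.229 ≈ 7589.2 km; running total=31196.0 km
Leg 3 bearing: y=sinΔλ·cosφ2=0.86657901, x=cosφ1·sinφ2-sinφ1·cosφ2·cosΔλ=0.33428569; θ=atan2(y, x)=68.9057° ≈ 68.9°
Leg 4: φ1=0.4998972, φ2=1.0459078, Δφ=0.5460105, Δλ=-1.1591185 rad; a=sin²(Δφ/2)+cosφ1·cosφ2·sin²(Δλ/2)=0.2046048407; c=2·atan2(√a, √(1-a))=0.938758296; dist=6371·c=5980.829 ≈ 5980.8 km; running total=37176.8 km
Leg 4 bearing: y=sinΔλ·cosφ2=-0.45924867, x=cosφ1·sinφ2-sinφ1·cosφ2·cosΔλ=0.66336827; θ=atan2(y, x)=-34.6948° <0 so +360° → 325.3052° ≈ 325.3°
Leg 5: φ1=1.0459078, φ2=0.6760428, Δφ=-0.3698649, Δλ=-0.3478022 rad; a=sin²(Δφ/2)+cosφ1·cosφ2·sin²(Δλ/2)=0.0455146182; c=2·atan2(√a, √(1-a))=0.429987973; dist=6371·c=2739.453 ≈ 2739.5 km; running total=39916.3 km
Leg 5 bearing: y=sinΔλ·cosφ2=-0.26586802, x=cosφ1·sinφ2-sinφ1·cosφ2·cosΔλ=-0.32107063; θ=atan2(y, x)=-140.3730° <0 so +360° → 219.6270° ≈ 219.6°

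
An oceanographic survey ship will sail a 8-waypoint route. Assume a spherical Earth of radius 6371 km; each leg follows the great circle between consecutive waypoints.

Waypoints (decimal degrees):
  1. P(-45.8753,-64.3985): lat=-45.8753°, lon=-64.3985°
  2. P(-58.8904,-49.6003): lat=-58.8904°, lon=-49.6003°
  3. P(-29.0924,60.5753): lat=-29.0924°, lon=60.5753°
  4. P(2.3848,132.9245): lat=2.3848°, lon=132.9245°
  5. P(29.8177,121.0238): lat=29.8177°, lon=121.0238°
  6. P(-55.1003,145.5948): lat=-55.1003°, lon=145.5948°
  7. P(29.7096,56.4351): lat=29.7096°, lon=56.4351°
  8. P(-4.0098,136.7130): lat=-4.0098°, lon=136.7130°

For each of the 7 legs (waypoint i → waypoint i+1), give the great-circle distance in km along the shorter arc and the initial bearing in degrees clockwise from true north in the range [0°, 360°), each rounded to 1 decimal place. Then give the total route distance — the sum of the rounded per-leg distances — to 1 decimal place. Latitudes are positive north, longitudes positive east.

Leg 1: φ1=-0.8006750, φ2=-1.0278314, Δφ=-0.2271563, Δλ=0.2582773 rad; a=sin²(Δφ/2)+cosφ1·cosφ2·sin²(Δλ/2)=0.0188103606; c=2·atan2(√a, √(1-a))=0.275169050; dist=6371·c=1753.102 ≈ 1753.1 km; running total=1753.1 km
Leg 1 bearing: y=sinΔλ·cosφ2=0.13196720, x=cosφ1·sinφ2-sinφ1·cosφ2·cosΔλ=-0.23750954; θ=atan2(y, x)=150.9422° ≈ 150.9°
Leg 2: φ1=-1.0278314, φ2=-0.5077582, Δφ=0.5200732, Δλ=1.9229270 rad; a=sin²(Δφ/2)+cosφ1·cosφ2·sin²(Δλ/2)=0.3697134883; c=2·atan2(√a, √(1-a))=1.307180644; dist=6371·c=8328.048 ≈ 8328.0 km; running total=10081.1 km
Leg 2 bearing: y=sinΔλ·cosφ2=0.82021809, x=cosφ1·sinφ2-sinφ1·cosφ2·cosΔλ=-0.50925827; θ=atan2(y, x)=121.8354° ≈ 121.8°
Leg 3: φ1=-0.5077582, φ2=0.0416226, Δφ=0.5493808, Δλ=1.2627318 rad; a=sin²(Δφ/2)+cosφ1·cosφ2·sin²(Δλ/2)=0.3777505251; c=2·atan2(√a, √(1-a))=1.323793401; dist=6371·c=8433.888 ≈ 8433.9 km; running total=18515.0 km
Leg 3 bearing: y=sinΔλ·cosφ2=0.95209688, x=cosφ1·sinφ2-sinφ1·cosφ2·cosΔλ=0.18366217; θ=atan2(y, x)=79.0816° ≈ 79.1°
Leg 4: φ1=0.0416226, φ2=0.5204170, Δφ=0.4787944, Δλ=-0.2077064 rad; a=sin²(Δφ/2)+cosφ1·cosφ2·sin²(Δλ/2)=0.0655404544; c=2·atan2(√a, √(1-a))=0.517782067; dist=6371·c=3298.790 ≈ 3298.8 km; running total=21813.8 km
Leg 4 bearing: y=sinΔλ·cosφ2=-0.17891557, x=cosφ1·sinφ2-sinφ1·cosφ2·cosΔλ=0.46148546; θ=atan2(y, x)=-21.1911° <0 so +360° → 338.8089° ≈ 338.8°
Leg 5: φ1=0.5204170, φ2=-0.9616817, Δφ=-1.4820987, Δλ=0.4288449 rad; a=sin²(Δφ/2)+cosφ1·cosφ2·sin²(Δλ/2)=0.4781844994; c=2·atan2(√a, √(1-a))=1.527151471; dist=6371·c=9729.482 ≈ 9729.5 km; running total=31543.3 km
Leg 5 bearing: y=sinΔλ·cosφ2=0.23790822, x=cosφ1·sinφ2-sinφ1·cosφ2·cosΔλ=-0.97030718; θ=atan2(y, x)=166.2235° ≈ 166.2°
Leg 6: φ1=-0.9616817, φ2=0.5185303, Δφ=1.4802120, Δλ=-1.5561303 rad; a=sin²(Δφ/2)+cosφ1·cosφ2·sin²(Δλ/2)=0.6995922231; c=2·atan2(√a, √(1-a))=1.981423503; dist=6371·c=12623.649 ≈ 12623.6 km; running total=44166.9 km
Leg 6 bearing: y=sinΔλ·cosφ2=-0.86845508, x=cosφ1·sinφ2-sinφ1·cosφ2·cosΔλ=0.29400264; θ=atan2(y, x)=-71.2972° <0 so +360° → 288.7028° ≈ 288.7°
Leg 7: φ1=0.5185303, φ2=-0.0699842, Δφ=-0.5885146, Δλ=1.4011137 rad; a=sin²(Δφ/2)+cosφ1·cosφ2·sin²(Δλ/2)=0.4441718951; c=2·atan2(√a, √(1-a))=1.458906801; dist=6371·c=9294.695 ≈ 9294.7 km; running total=53461.6 km
Leg 7 bearing: y=sinΔλ·cosφ2=0.98322567, x=cosφ1·sinφ2-sinφ1·cosφ2·cosΔλ=-0.14422267; θ=atan2(y, x)=98.3448° ≈ 98.3°

Leg 1: dist=1753.1 km, bearing=150.9°
Leg 2: dist=8328.0 km, bearing=121.8°
Leg 3: dist=8433.9 km, bearing=79.1°
Leg 4: dist=3298.8 km, bearing=338.8°
Leg 5: dist=9729.5 km, bearing=166.2°
Leg 6: dist=12623.6 km, bearing=288.7°
Leg 7: dist=9294.7 km, bearing=98.3°
Total: 53461.6 km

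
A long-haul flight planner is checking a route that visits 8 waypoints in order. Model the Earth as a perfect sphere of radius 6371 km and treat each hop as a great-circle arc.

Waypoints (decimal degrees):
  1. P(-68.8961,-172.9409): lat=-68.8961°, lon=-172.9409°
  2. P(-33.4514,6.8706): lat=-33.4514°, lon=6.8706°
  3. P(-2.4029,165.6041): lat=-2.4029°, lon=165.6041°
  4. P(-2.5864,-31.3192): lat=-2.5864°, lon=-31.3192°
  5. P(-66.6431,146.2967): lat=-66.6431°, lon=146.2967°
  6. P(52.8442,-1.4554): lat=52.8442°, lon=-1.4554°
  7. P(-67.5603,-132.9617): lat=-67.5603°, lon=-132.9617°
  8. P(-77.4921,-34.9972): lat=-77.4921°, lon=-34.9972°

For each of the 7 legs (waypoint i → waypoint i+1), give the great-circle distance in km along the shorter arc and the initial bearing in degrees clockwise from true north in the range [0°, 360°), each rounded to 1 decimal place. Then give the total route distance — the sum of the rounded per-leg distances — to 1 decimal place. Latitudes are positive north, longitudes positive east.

Leg 1: φ1=-1.2024638, φ2=-0.5838371, Δφ=0.6186267, Δλ=3.1383027 rad; a=sin²(Δφ/2)+cosφ1·cosφ2·sin²(Δλ/2)=0.3930790299; c=2·atan2(√a, √(1-a))=1.355290133; dist=6371·c=8634.553 ≈ 8634.6 km; running total=8634.6 km
Leg 1 bearing: y=sinΔλ·cosφ2=0.00274497, x=cosφ1·sinφ2-sinφ1·cosφ2·cosΔλ=-0.97686442; θ=atan2(y, x)=179.8390° ≈ 179.8°
Leg 2: φ1=-0.5838371, φ2=-0.0419385, Δφ=0.5418986, Δλ=2.7704222 rad; a=sin²(Δφ/2)+cosφ1·cosφ2·sin²(Δλ/2)=0.8768712189; c=2·atan2(√a, √(1-a))=2.424534738; dist=6371·c=15446.711 ≈ 15446.7 km; running total=24081.3 km
Leg 2 bearing: y=sinΔλ·cosφ2=0.36238750, x=cosφ1·sinφ2-sinφ1·cosφ2·cosΔλ=-0.54822225; θ=atan2(y, x)=146.5344° ≈ 146.5°
Leg 3: φ1=-0.0419385, φ2=-0.0451412, Δφ=-0.0032027, Δλ=-3.4369600 rad; a=sin²(Δφ/2)+cosφ1·cosφ2·sin²(Δλ/2)=0.9764941987; c=2·atan2(√a, √(1-a))=2.833746459; dist=6371·c=18053.799 ≈ 18053.8 km; running total=42135.1 km
Leg 3 bearing: y=sinΔλ·cosφ2=0.29079474, x=cosφ1·sinφ2-sinφ1·cosφ2·cosΔλ=-0.08515595; θ=atan2(y, x)=106.3221° ≈ 106.3°
Leg 4: φ1=-0.0451412, φ2=-1.1631415, Δφ=-1.1180003, Δλ=3.0999823 rad; a=sin²(Δφ/2)+cosφ1·cosφ2·sin²(Δλ/2)=0.6771413903; c=2·atan2(√a, √(1-a))=1.932943316; dist=6371·c=12314.782 ≈ 12314.8 km; running total=54449.9 km
Leg 4 bearing: y=sinΔλ·cosφ2=0.01649199, x=cosφ1·sinφ2-sinφ1·cosφ2·cosΔλ=-0.93499290; θ=atan2(y, x)=178.9895° ≈ 179.0°
Leg 5: φ1=-1.1631415, φ2=0.9223053, Δφ=2.0854468, Δλ=-2.5787606 rad; a=sin²(Δφ/2)+cosφ1·cosφ2·sin²(Δλ/2)=0.9671012172; c=2·atan2(√a, √(1-a))=2.776813121; dist=6371·c=17691.076 ≈ 17691.1 km; running total=72141.0 km
Leg 5 bearing: y=sinΔλ·cosφ2=-0.32227615, x=cosφ1·sinφ2-sinφ1·cosφ2·cosΔλ=-0.15298331; θ=atan2(y, x)=-115.3935° <0 so +360° → 244.6065° ≈ 244.6°
Leg 6: φ1=0.9223053, φ2=-1.1791497, Δφ=-2.1014550, Δλ=-2.2952179 rad; a=sin²(Δφ/2)+cosφ1·cosφ2·sin²(Δλ/2)=0.9447166529; c=2·atan2(√a, √(1-a))=2.666900142; dist=6371·c=16990.821 ≈ 16990.8 km; running total=89131.8 km
Leg 6 bearing: y=sinΔλ·cosφ2=-0.28585675, x=cosφ1·sinφ2-sinφ1·cosφ2·cosΔλ=-0.35664312; θ=atan2(y, x)=-141.2871° <0 so +360° → 218.7129° ≈ 218.7°
Leg 7: φ1=-1.1791497, φ2=-1.3524923, Δφ=-0.1733426, Δλ=1.7098031 rad; a=sin²(Δφ/2)+cosφ1·cosφ2·sin²(Δλ/2)=0.0545547656; c=2·atan2(√a, √(1-a))=0.471494468; dist=6371·c=3003.891 ≈ 3003.9 km; running total=92135.7 km
Leg 7 bearing: y=sinΔλ·cosφ2=0.21448517, x=cosφ1·sinφ2-sinφ1·cosφ2·cosΔλ=-0.40038767; θ=atan2(y, x)=151.8223° ≈ 151.8°

Leg 1: dist=8634.6 km, bearing=179.8°
Leg 2: dist=15446.7 km, bearing=146.5°
Leg 3: dist=18053.8 km, bearing=106.3°
Leg 4: dist=12314.8 km, bearing=179.0°
Leg 5: dist=17691.1 km, bearing=244.6°
Leg 6: dist=16990.8 km, bearing=218.7°
Leg 7: dist=3003.9 km, bearing=151.8°
Total: 92135.7 km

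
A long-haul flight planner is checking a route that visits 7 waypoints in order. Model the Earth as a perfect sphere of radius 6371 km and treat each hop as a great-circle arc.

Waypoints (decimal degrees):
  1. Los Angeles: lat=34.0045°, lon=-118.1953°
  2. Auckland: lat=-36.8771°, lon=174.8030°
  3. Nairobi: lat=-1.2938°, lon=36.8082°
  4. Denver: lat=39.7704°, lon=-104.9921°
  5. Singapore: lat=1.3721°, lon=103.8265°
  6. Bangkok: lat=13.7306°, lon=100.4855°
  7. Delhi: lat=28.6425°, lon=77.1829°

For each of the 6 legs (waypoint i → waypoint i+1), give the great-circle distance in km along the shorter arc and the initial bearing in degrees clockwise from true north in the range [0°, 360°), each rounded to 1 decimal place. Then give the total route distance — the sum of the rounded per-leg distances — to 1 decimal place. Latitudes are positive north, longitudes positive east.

Leg 1: φ1=0.5934905, φ2=-0.6436268, Δφ=-1.2371173, Δλ=5.1137850 rad; a=sin²(Δφ/2)+cosφ1·cosφ2·sin²(Δλ/2)=0.5382613456; c=2·atan2(√a, √(1-a))=1.647393898; dist=6371·c=10495.547 ≈ 10495.5 km; running total=10495.5 km
Leg 1 bearing: y=sinΔλ·cosφ2=-0.73634372, x=cosφ1·sinφ2-sinφ1·cosφ2·cosΔλ=-0.67226646; θ=atan2(y, x)=-132.3954° <0 so +360° → 227.6046° ≈ 227.6°
Leg 2: φ1=-0.6436268, φ2=-0.0225811, Δφ=0.6210457, Δλ=-2.4084636 rad; a=sin²(Δφ/2)+cosφ1·cosφ2·sin²(Δλ/2)=0.7903549619; c=2·atan2(√a, √(1-a))=2.190396770; dist=6371·c=13955.018 ≈ 13955.0 km; running total=24450.5 km
Leg 2 bearing: y=sinΔλ·cosφ2=-0.66902744, x=cosφ1·sinφ2-sinφ1·cosφ2·cosΔλ=-0.46387311; θ=atan2(y, x)=-124.7357° <0 so +360° → 235.2643° ≈ 235.3°
Leg 3: φ1=-0.0225811, φ2=0.6941244, Δφ=0.7167055, Δλ=-2.4748821 rad; a=sin²(Δφ/2)+cosφ1·cosφ2·sin²(Δλ/2)=0.8091566833; c=2·atan2(√a, √(1-a))=2.237391183; dist=6371·c=14254.419 ≈ 14254.4 km; running total=38704.9 km
Leg 3 bearing: y=sinΔλ·cosφ2=-0.47531426, x=cosφ1·sinφ2-sinφ1·cosφ2·cosΔλ=0.62591129; θ=atan2(y, x)=-37.2129° <0 so +360° → 322.7871° ≈ 322.8°
Leg 4: φ1=0.6941244, φ2=0.0239477, Δφ=-0.6701768, Δλ=3.6445721 rad; a=sin²(Δφ/2)+cosφ1·cosφ2·sin²(Δλ/2)=0.8289550948; c=2·atan2(√a, √(1-a))=2.288836755; dist=6371·c=14582.179 ≈ 14582.2 km; running total=53287.1 km
Leg 4 bearing: y=sinΔλ·cosφ2=-0.48189991, x=cosφ1·sinφ2-sinφ1·cosφ2·cosΔλ=0.57872849; θ=atan2(y, x)=-39.7837° <0 so +360° → 320.2163° ≈ 320.2°
Leg 5: φ1=0.0239477, φ2=0.2396442, Δφ=0.2156965, Δλ=-0.0583115 rad; a=sin²(Δφ/2)+cosφ1·cosφ2·sin²(Δλ/2)=0.0124115144; c=2·atan2(√a, √(1-a))=0.223277457; dist=6371·c=1422.501 ≈ 1422.5 km; running total=54709.6 km
Leg 5 bearing: y=sinΔλ·cosφ2=-0.05661296, x=cosφ1·sinφ2-sinφ1·cosφ2·cosΔλ=0.21406739; θ=atan2(y, x)=-14.8135° <0 so +360° → 345.1865° ≈ 345.2°
Leg 6: φ1=0.2396442, φ2=0.4999059, Δφ=0.2602618, Δλ=-0.4067071 rad; a=sin²(Δφ/2)+cosφ1·cosφ2·sin²(Δλ/2)=0.0516104815; c=2·atan2(√a, √(1-a))=0.458360746; dist=6371·c=2920.216 ≈ 2920.2 km; running total=57629.8 km
Leg 6 bearing: y=sinΔλ·cosφ2=-0.34717825, x=cosφ1·sinφ2-sinφ1·cosφ2·cosΔλ=0.27432576; θ=atan2(y, x)=-51.6857° <0 so +360° → 308.3143° ≈ 308.3°

Leg 1: dist=10495.5 km, bearing=227.6°
Leg 2: dist=13955.0 km, bearing=235.3°
Leg 3: dist=14254.4 km, bearing=322.8°
Leg 4: dist=14582.2 km, bearing=320.2°
Leg 5: dist=1422.5 km, bearing=345.2°
Leg 6: dist=2920.2 km, bearing=308.3°
Total: 57629.8 km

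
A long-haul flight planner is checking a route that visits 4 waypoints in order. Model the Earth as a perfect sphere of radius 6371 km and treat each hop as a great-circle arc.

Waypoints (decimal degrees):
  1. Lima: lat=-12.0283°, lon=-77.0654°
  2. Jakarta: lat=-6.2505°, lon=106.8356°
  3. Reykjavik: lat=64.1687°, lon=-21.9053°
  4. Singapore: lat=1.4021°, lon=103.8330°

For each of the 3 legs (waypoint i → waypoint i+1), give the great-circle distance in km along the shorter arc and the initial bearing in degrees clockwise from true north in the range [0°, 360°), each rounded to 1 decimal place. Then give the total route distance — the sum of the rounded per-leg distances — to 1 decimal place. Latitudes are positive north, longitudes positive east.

Leg 1: dist=17937.3 km, bearing=192.2°
Leg 2: dist=12415.7 km, bearing=338.6°
Leg 3: dist=11501.8 km, bearing=56.5°
Total: 41854.8 km

Leg 1: φ1=-0.2099334, φ2=-0.1090918, Δφ=0.1008416, Δλ=3.2096779 rad; a=sin²(Δφ/2)+cosφ1·cosφ2·sin²(Δλ/2)=0.9736445117; c=2·atan2(√a, √(1-a))=2.815461783; dist=6371·c=17937.307 ≈ 17937.3 km; running total=17937.3 km
Leg 1 bearing: y=sinΔλ·cosφ2=-0.06762828, x=cosφ1·sinφ2-sinφ1·cosφ2·cosΔλ=-0.31316118; θ=atan2(y, x)=-167.8139° <0 so +360° → 192.1861° ≈ 192.2°
Leg 2: φ1=-0.1090918, φ2=1.1199551, Δφ=1.2290469, Δλ=-2.2469526 rad; a=sin²(Δφ/2)+cosφ1·cosφ2·sin²(Δλ/2)=0.6845255239; c=2·atan2(√a, √(1-a))=1.948784113; dist=6371·c=12415.704 ≈ 12415.7 km; running total=30353.0 km
Leg 2 bearing: y=sinΔλ·cosφ2=-0.33985682, x=cosφ1·sinφ2-sinφ1·cosφ2·cosΔλ=0.86504258; θ=atan2(y, x)=-21.4488° <0 so +360° → 338.5512° ≈ 338.6°
Leg 3: φ1=1.1199551, φ2=0.0244713, Δφ=-1.0954838, Δλ=2.1945473 rad; a=sin²(Δφ/2)+cosφ1·cosφ2·sin²(Δλ/2)=0.6161993046; c=2·atan2(√a, √(1-a))=1.805339416; dist=6371·c=11501.817 ≈ 11501.8 km; running total=41854.8 km
Leg 3 bearing: y=sinΔλ·cosφ2=0.81145024, x=cosφ1·sinφ2-sinφ1·cosφ2·cosΔλ=0.53622699; θ=atan2(y, x)=56.5423° ≈ 56.5°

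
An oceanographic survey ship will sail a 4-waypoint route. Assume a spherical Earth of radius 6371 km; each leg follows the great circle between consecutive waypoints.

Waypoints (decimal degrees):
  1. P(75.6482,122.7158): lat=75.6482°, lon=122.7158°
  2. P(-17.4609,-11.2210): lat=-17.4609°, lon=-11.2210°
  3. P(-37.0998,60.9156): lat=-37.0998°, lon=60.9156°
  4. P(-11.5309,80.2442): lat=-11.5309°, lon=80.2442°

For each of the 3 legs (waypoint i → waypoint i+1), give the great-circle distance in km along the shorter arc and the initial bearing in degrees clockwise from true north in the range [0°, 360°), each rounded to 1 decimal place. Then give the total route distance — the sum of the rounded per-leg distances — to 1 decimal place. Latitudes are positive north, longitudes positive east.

Leg 1: φ1=1.3203102, φ2=-0.3047502, Δφ=-1.6250604, Δλ=-2.3376381 rad; a=sin²(Δφ/2)+cosφ1·cosφ2·sin²(Δλ/2)=0.7273786943; c=2·atan2(√a, √(1-a))=2.042896113; dist=6371·c=13015.291 ≈ 13015.3 km; running total=13015.3 km
Leg 1 bearing: y=sinΔλ·cosφ2=-0.68692453, x=cosφ1·sinφ2-sinφ1·cosφ2·cosΔλ=0.56686013; θ=atan2(y, x)=-50.4701° <0 so +360° → 309.5299° ≈ 309.5°
Leg 2: φ1=-0.3047502, φ2=-0.6475137, Δφ=-0.3427635, Δλ=1.2590212 rad; a=sin²(Δφ/2)+cosφ1·cosφ2·sin²(Δλ/2)=0.2928101246; c=2·atan2(√a, √(1-a))=1.143535144; dist=6371·c=7285.462 ≈ 7285.5 km; running total=20300.8 km
Leg 2 bearing: y=sinΔλ·cosφ2=0.75913485, x=cosφ1·sinφ2-sinφ1·cosφ2·cosΔλ=-0.50199971; θ=atan2(y, x)=123.4758° ≈ 123.5°
Leg 3: φ1=-0.6475137, φ2=-0.2012522, Δφ=0.4462615, Δλ=0.3373477 rad; a=sin²(Δφ/2)+cosφ1·cosφ2·sin²(Δλ/2)=0.0709904989; c=2·atan2(√a, √(1-a))=0.539396118; dist=6371·c=3436.493 ≈ 3436.5 km; running total=23737.3 km
Leg 3 bearing: y=sinΔλ·cosφ2=0.32430520, x=cosφ1·sinφ2-sinφ1·cosφ2·cosΔλ=0.39828323; θ=atan2(y, x)=39.1545° ≈ 39.2°

Leg 1: dist=13015.3 km, bearing=309.5°
Leg 2: dist=7285.5 km, bearing=123.5°
Leg 3: dist=3436.5 km, bearing=39.2°
Total: 23737.3 km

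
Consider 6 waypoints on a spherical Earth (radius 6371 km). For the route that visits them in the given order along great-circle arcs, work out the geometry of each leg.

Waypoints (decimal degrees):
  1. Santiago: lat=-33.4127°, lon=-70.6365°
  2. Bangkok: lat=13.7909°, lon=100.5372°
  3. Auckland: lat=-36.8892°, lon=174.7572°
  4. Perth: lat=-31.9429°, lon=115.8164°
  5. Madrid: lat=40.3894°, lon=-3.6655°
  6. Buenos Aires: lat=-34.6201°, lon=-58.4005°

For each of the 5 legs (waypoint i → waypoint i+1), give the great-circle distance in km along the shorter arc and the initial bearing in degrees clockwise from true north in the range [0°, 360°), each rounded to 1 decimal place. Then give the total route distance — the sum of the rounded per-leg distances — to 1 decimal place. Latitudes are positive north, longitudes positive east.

Leg 1: dist=17657.9 km, bearing=155.7°
Leg 2: dist=9573.1 km, bearing=129.5°
Leg 3: dist=5349.3 km, bearing=257.6°
Leg 4: dist=14607.7 km, bearing=297.9°
Leg 5: dist=10047.4 km, bearing=222.2°
Total: 57235.4 km

Leg 1: φ1=-0.5831616, φ2=0.2406966, Δφ=0.8238582, Δλ=2.9875447 rad; a=sin²(Δφ/2)+cosφ1·cosφ2·sin²(Δλ/2)=0.9661649649; c=2·atan2(√a, √(1-a))=2.771599800; dist=6371·c=17657.862 ≈ 17657.9 km; running total=17657.9 km
Leg 1 bearing: y=sinΔλ·cosφ2=0.14901611, x=cosφ1·sinφ2-sinφ1·cosφ2·cosΔλ=-0.32947701; θ=atan2(y, x)=155.6637° ≈ 155.7°
Leg 2: φ1=0.2406966, φ2=-0.6438380, Δφ=-0.8845346, Δλ=1.2953834 rad; a=sin²(Δφ/2)+cosφ1·cosφ2·sin²(Δλ/2)=0.4659306683; c=2·atan2(√a, √(1-a))=1.502604826; dist=6371·c=9573.095 ≈ 9573.1 km; running total=27231.0 km
Leg 2 bearing: y=sinΔλ·cosφ2=0.76965582, x=cosφ1·sinφ2-sinφ1·cosφ2·cosΔλ=-0.63481260; θ=atan2(y, x)=129.5158° ≈ 129.5°
Leg 3: φ1=-0.6438380, φ2=-0.5575088, Δφ=0.0863292, Δλ=-1.0287110 rad; a=sin²(Δφ/2)+cosφ1·cosφ2·sin²(Δλ/2)=0.1661307550; c=2·atan2(√a, √(1-a))=0.839629742; dist=6371·c=5349.281 ≈ 5349.3 km; running total=32580.3 km
Leg 3 bearing: y=sinΔλ·cosφ2=-0.72691945, x=cosφ1·sinφ2-sinφ1·cosφ2·cosΔλ=-0.16035405; θ=atan2(y, x)=-102.4399° <0 so +360° → 257.5601° ≈ 257.6°
Leg 4: φ1=-0.5575088, φ2=0.7049280, Δφ=1.2624368, Δλ=-2.0853526 rad; a=sin²(Δφ/2)+cosφ1·cosφ2·sin²(Δλ/2)=0.8304582674; c=2·atan2(√a, √(1-a))=2.292835730; dist=6371·c=14607.656 ≈ 14607.7 km; running total=47188.0 km
Leg 4 bearing: y=sinΔλ·cosφ2=-0.66303200, x=cosφ1·sinφ2-sinφ1·cosφ2·cosΔλ=0.35153648; θ=atan2(y, x)=-62.0677° <0 so +360° → 297.9323° ≈ 297.9°
Leg 5: φ1=0.7049280, φ2=-0.6042347, Δφ=-1.3091627, Δλ=-0.9553060 rad; a=sin²(Δφ/2)+cosφ1·cosφ2·sin²(Δλ/2)=0.5031255810; c=2·atan2(√a, √(1-a))=1.577047530; dist=6371·c=10047.370 ≈ 10047.4 km; running total=57235.4 km
Leg 5 bearing: y=sinΔλ·cosφ2=-0.67192028, x=cosφ1·sinφ2-sinφ1·cosφ2·cosΔλ=-0.74059710; θ=atan2(y, x)=-137.7835° <0 so +360° → 222.2165° ≈ 222.2°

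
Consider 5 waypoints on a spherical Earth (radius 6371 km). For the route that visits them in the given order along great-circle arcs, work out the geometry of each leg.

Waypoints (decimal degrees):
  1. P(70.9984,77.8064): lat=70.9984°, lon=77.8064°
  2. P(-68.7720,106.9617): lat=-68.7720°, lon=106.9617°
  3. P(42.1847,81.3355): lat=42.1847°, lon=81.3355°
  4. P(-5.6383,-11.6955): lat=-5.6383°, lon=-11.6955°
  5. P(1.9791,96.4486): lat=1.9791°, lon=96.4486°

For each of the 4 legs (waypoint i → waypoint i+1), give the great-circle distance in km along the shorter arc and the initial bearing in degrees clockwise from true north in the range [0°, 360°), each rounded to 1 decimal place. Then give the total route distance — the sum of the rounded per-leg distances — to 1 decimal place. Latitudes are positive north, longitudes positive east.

Leg 1: φ1=1.2391558, φ2=-1.2002978, Δφ=-2.4394537, Δλ=0.5088560 rad; a=sin²(Δφ/2)+cosφ1·cosφ2·sin²(Δλ/2)=0.8891995087; c=2·atan2(√a, √(1-a))=2.462907826; dist=6371·c=15691.186 ≈ 15691.2 km; running total=15691.2 km
Leg 1 bearing: y=sinΔλ·cosφ2=0.17639766, x=cosφ1·sinφ2-sinφ1·cosφ2·cosΔλ=-0.60247725; θ=atan2(y, x)=163.6806° ≈ 163.7°
Leg 2: φ1=-1.2002978, φ2=0.7362619, Δφ=1.9365597, Δλ=-0.4472616 rad; a=sin²(Δφ/2)+cosφ1·cosφ2·sin²(Δλ/2)=0.6920266247; c=2·atan2(√a, √(1-a))=1.964978544; dist=6371·c=12518.878 ≈ 12518.9 km; running total=28210.1 km
Leg 2 bearing: y=sinΔλ·cosφ2=-0.32047414, x=cosφ1·sinφ2-sinφ1·cosφ2·cosΔλ=0.86590960; θ=atan2(y, x)=-20.3096° <0 so +360° → 339.6904° ≈ 339.7°
Leg 3: φ1=0.7362619, φ2=-0.0984069, Δφ=-0.8346688, Δλ=-1.6236973 rad; a=sin²(Δφ/2)+cosφ1·cosφ2·sin²(Δλ/2)=0.5524833842; c=2·atan2(√a, √(1-a))=1.675956811; dist=6371·c=10677.521 ≈ 10677.5 km; running total=38887.6 km
Leg 3 bearing: y=sinΔλ·cosφ2=-0.99376979, x=cosφ1·sinφ2-sinφ1·cosφ2·cosΔλ=-0.03746448; θ=atan2(y, x)=-92.1590° <0 so +360° → 267.8410° ≈ 267.8°
Leg 4: φ1=-0.0984069, φ2=0.0345418, Δφ=0.1329487, Δλ=1.8874706 rad; a=sin²(Δφ/2)+cosφ1·cosφ2·sin²(Δλ/2)=0.6565547337; c=2·atan2(√a, √(1-a))=1.889261699; dist=6371·c=12036.486 ≈ 12036.5 km; running total=50924.1 km
Leg 4 bearing: y=sinΔλ·cosφ2=0.94970948, x=cosφ1·sinφ2-sinφ1·cosφ2·cosΔλ=0.00379086; θ=atan2(y, x)=89.7713° ≈ 89.8°

Leg 1: dist=15691.2 km, bearing=163.7°
Leg 2: dist=12518.9 km, bearing=339.7°
Leg 3: dist=10677.5 km, bearing=267.8°
Leg 4: dist=12036.5 km, bearing=89.8°
Total: 50924.1 km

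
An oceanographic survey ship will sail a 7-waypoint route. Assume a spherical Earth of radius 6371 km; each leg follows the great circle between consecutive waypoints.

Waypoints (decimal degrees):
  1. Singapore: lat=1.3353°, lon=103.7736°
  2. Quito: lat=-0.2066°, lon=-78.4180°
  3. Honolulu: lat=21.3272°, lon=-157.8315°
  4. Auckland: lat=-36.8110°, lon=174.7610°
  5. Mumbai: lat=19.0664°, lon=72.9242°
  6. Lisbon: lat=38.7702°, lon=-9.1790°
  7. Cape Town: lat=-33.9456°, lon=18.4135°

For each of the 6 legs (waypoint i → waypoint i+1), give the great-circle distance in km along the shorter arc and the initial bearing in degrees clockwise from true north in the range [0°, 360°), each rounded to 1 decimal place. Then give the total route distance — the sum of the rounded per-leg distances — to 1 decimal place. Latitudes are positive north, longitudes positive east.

Leg 1: dist=19741.0 km, bearing=62.8°
Leg 2: dist=8920.3 km, bearing=291.7°
Leg 3: dist=7075.4 km, bearing=204.3°
Leg 4: dist=12292.1 km, bearing=278.9°
Leg 5: dist=8027.6 km, bearing=305.8°
Leg 6: dist=8571.2 km, bearing=156.8°
Total: 64627.6 km

Leg 1: φ1=0.0233054, φ2=-0.0036059, Δφ=-0.0269112, Δλ=-3.1798433 rad; a=sin²(Δφ/2)+cosφ1·cosφ2·sin²(Δλ/2)=0.9995373538; c=2·atan2(√a, √(1-a))=3.098570910; dist=6371·c=19740.995 ≈ 19741.0 km; running total=19741.0 km
Leg 1 bearing: y=sinΔλ·cosφ2=0.03824106, x=cosφ1·sinφ2-sinφ1·cosφ2·cosΔλ=0.01968121; θ=atan2(y, x)=62.7669° ≈ 62.8°
Leg 2: φ1=-0.0036059, φ2=0.3722299, Δφ=0.3758357, Δλ=-1.3860270 rad; a=sin²(Δφ/2)+cosφ1·cosφ2·sin²(Δλ/2)=0.4150870793; c=2·atan2(√a, √(1-a))=1.400143386; dist=6371·c=8920.314 ≈ 8920.3 km; running total=28661.3 km
Leg 2 bearing: y=sinΔλ·cosφ2=-0.91566298, x=cosφ1·sinφ2-sinφ1·cosφ2·cosΔλ=0.36430822; θ=atan2(y, x)=-68.3042° <0 so +360° → 291.6958° ≈ 291.7°
Leg 3: φ1=0.3722299, φ2=-0.6424732, Δφ=-1.0147030, Δλ=5.8048342 rad; a=sin²(Δφ/2)+cosφ1·cosφ2·sin²(Δλ/2)=0.2779193994; c=2·atan2(√a, √(1-a))=1.110558498; dist=6371·c=7075.368 ≈ 7075.4 km; running total=35736.7 km
Leg 3 bearing: y=sinΔλ·cosφ2=-0.36853651, x=cosφ1·sinφ2-sinφ1·cosφ2·cosΔλ=-0.81664048; θ=atan2(y, x)=-155.7111° <0 so +360° → 204.2889° ≈ 204.3°
Leg 4: φ1=-0.6424732, φ2=0.3327715, Δφ=0.9752446, Δλ=-1.7773875 rad; a=sin²(Δφ/2)+cosφ1·cosφ2·sin²(Δλ/2)=0.6754731678; c=2·atan2(√a, √(1-a))=1.929377854; dist=6371·c=12292.066 ≈ 12292.1 km; running total=48028.8 km
Leg 4 bearing: y=sinΔλ·cosφ2=-0.92504302, x=cosφ1·sinφ2-sinφ1·cosφ2·cosΔλ=0.14536877; θ=atan2(y, x)=-81.0691° <0 so +360° → 278.9309° ≈ 278.9°
Leg 5: φ1=0.3327715, φ2=0.6766676, Δφ=0.3438962, Δλ=-1.4329712 rad; a=sin²(Δφ/2)+cosφ1·cosφ2·sin²(Δλ/2)=0.3471013563; c=2·atan2(√a, √(1-a))=1.260020608; dist=6371·c=8027.591 ≈ 8027.6 km; running total=56056.4 km
Leg 5 bearing: y=sinΔλ·cosφ2=-0.77227032, x=cosφ1·sinφ2-sinφ1·cosφ2·cosΔλ=0.55685418; θ=atan2(y, x)=-54.2061° <0 so +360° → 305.7939° ≈ 305.8°
Leg 6: φ1=0.6766676, φ2=-0.5924625, Δφ=-1.2691301, Δλ=0.4815800 rad; a=sin²(Δφ/2)+cosφ1·cosφ2·sin²(Δλ/2)=0.3882254662; c=2·atan2(√a, √(1-a))=1.345342150; dist=6371·c=8571.175 ≈ 8571.2 km; running total=64627.6 km
Leg 6 bearing: y=sinΔλ·cosφ2=0.38423939, x=cosφ1·sinφ2-sinφ1·cosφ2·cosΔλ=-0.89575996; θ=atan2(y, x)=156.7829° ≈ 156.8°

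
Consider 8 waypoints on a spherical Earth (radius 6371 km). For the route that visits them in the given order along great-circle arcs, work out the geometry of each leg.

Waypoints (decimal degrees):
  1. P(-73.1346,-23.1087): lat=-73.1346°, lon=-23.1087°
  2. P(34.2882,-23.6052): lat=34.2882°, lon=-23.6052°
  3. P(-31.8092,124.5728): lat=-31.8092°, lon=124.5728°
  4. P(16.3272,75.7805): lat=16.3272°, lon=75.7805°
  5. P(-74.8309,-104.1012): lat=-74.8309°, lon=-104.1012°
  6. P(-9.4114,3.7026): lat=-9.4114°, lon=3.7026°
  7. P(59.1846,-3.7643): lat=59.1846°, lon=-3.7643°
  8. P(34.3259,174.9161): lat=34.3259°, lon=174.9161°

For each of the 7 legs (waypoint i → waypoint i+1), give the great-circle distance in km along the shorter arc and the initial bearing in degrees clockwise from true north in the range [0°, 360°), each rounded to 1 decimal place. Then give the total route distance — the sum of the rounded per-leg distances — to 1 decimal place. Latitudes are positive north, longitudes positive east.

Leg 1: dist=11944.9 km, bearing=359.6°
Leg 2: dist=17048.4 km, bearing=93.7°
Leg 3: dist=7461.4 km, bearing=308.4°
Leg 4: dist=13509.8 km, bearing=180.0°
Leg 5: dist=9504.4 km, bearing=109.6°
Leg 6: dist=7656.8 km, bearing=355.9°
Leg 7: dist=9616.5 km, bearing=1.1°
Total: 76742.2 km

Leg 1: φ1=-1.2764396, φ2=0.5984420, Δφ=1.8748816, Δλ=-0.0086656 rad; a=sin²(Δφ/2)+cosφ1·cosφ2·sin²(Δλ/2)=0.6497147471; c=2·atan2(√a, √(1-a))=1.874890984; dist=6371·c=11944.930 ≈ 11944.9 km; running total=11944.9 km
Leg 1 bearing: y=sinΔλ·cosφ2=-0.00715952, x=cosφ1·sinφ2-sinφ1·cosφ2·cosΔλ=0.95409157; θ=atan2(y, x)=-0.4299° <0 so +360° → 359.5701° ≈ 359.6°
Leg 2: φ1=0.5984420, φ2=-0.5551753, Δφ=-1.1536173, Δλ=2.5861940 rad; a=sin²(Δφ/2)+cosφ1·cosφ2·sin²(Δλ/2)=0.9467640743; c=2·atan2(√a, √(1-a))=2.675938749; dist=6371·c=17048.406 ≈ 17048.4 km; running total=28993.3 km
Leg 2 bearing: y=sinΔλ·cosφ2=0.44808858, x=cosφ1·sinφ2-sinφ1·cosφ2·cosΔλ=-0.02870671; θ=atan2(y, x)=93.6656° ≈ 93.7°
Leg 3: φ1=-0.5551753, φ2=0.2849634, Δφ=0.8401387, Δλ=-0.8515863 rad; a=sin²(Δφ/2)+cosφ1·cosφ2·sin²(Δλ/2)=0.3054546702; c=2·atan2(√a, √(1-a))=1.171152067; dist=6371·c=7461.410 ≈ 7461.4 km; running total=36454.7 km
Leg 3 bearing: y=sinΔλ·cosφ2=-0.72198652, x=cosφ1·sinφ2-sinφ1·cosφ2·cosΔλ=0.57213978; θ=atan2(y, x)=-51.6049° <0 so +360° → 308.3951° ≈ 308.4°
Leg 4: φ1=0.2849634, φ2=-1.3060456, Δφ=-1.5910090, Δλ=-3.1395279 rad; a=sin²(Δφ/2)+cosφ1·cosφ2·sin²(Δλ/2)=0.7612214836; c=2·atan2(√a, √(1-a))=2.120509836; dist=6371·c=13509.768 ≈ 13509.8 km; running total=49964.5 km
Leg 4 bearing: y=sinΔλ·cosφ2=-0.00054027, x=cosφ1·sinφ2-sinφ1·cosφ2·cosΔλ=-0.85267406; θ=atan2(y, x)=-179.9637° <0 so +360° → 180.0363° ≈ 180.0°
Leg 5: φ1=-1.3060456, φ2=-0.1642599, Δφ=1.1417857, Δλ=1.8815313 rad; a=sin²(Δφ/2)+cosφ1·cosφ2·sin²(Δλ/2)=0.4605528582; c=2·atan2(√a, √(1-a))=1.491819969; dist=6371·c=9504.385 ≈ 9504.4 km; running total=59468.9 km
Leg 5 bearing: y=sinΔλ·cosφ2=0.93929339, x=cosφ1·sinφ2-sinφ1·cosφ2·cosΔλ=-0.33392158; θ=atan2(y, x)=109.5705° ≈ 109.6°
Leg 6: φ1=-0.1642599, φ2=1.0329661, Δφ=1.1972261, Δλ=-0.1303220 rad; a=sin²(Δφ/2)+cosφ1·cosφ2·sin²(Δλ/2)=0.3196718868; c=2·atan2(√a, √(1-a))=1.201824951; dist=6371·c=7656.827 ≈ 7656.8 km; running total=67125.7 km
Leg 6 bearing: y=sinΔλ·cosφ2=-0.06657172, x=cosφ1·sinφ2-sinφ1·cosφ2·cosΔλ=0.93031999; θ=atan2(y, x)=-4.0930° <0 so +360° → 355.9070° ≈ 355.9°
Leg 7: φ1=1.0329661, φ2=0.5991000, Δφ=-0.4338662, Δλ=3.1185613 rad; a=sin²(Δφ/2)+cosφ1·cosφ2·sin²(Δλ/2)=0.4693281722; c=2·atan2(√a, √(1-a))=1.509414133; dist=6371·c=9616.477 ≈ 9616.5 km; running total=76742.2 km
Leg 7 bearing: y=sinΔλ·cosφ2=0.01901862, x=cosφ1·sinφ2-sinφ1·cosφ2·cosΔλ=0.99793549; θ=atan2(y, x)=1.0918° ≈ 1.1°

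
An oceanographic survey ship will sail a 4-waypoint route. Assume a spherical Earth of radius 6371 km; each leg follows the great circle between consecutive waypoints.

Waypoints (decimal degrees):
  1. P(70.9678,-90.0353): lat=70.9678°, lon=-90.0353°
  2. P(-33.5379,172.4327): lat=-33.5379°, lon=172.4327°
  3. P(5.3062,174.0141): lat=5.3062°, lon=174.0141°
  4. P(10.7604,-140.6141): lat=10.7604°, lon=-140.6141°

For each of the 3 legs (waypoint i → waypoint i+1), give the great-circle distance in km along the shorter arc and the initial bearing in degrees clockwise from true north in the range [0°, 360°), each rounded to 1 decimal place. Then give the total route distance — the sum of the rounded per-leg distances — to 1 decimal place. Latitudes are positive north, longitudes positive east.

Leg 1: φ1=1.2386218, φ2=-0.5853468, Δφ=-1.8239686, Δλ=4.5809308 rad; a=sin²(Δφ/2)+cosφ1·cosφ2·sin²(Δλ/2)=0.7789579214; c=2·atan2(√a, √(1-a))=2.162668658; dist=6371·c=13778.362 ≈ 13778.4 km; running total=13778.4 km
Leg 1 bearing: y=sinΔλ·cosφ2=-0.82632877, x=cosφ1·sinφ2-sinφ1·cosφ2·cosΔλ=-0.07688094; θ=atan2(y, x)=-95.3154° <0 so +360° → 264.6846° ≈ 264.7°
Leg 2: φ1=-0.5853468, φ2=0.0926107, Δφ=0.6779574, Δλ=0.0276006 rad; a=sin²(Δφ/2)+cosφ1·cosφ2·sin²(Δλ/2)=0.1107303310; c=2·atan2(√a, √(1-a))=0.678461274; dist=6371·c=4322.477 ≈ 4322.5 km; running total=18100.9 km
Leg 2 bearing: y=sinΔλ·cosφ2=0.02747887, x=cosφ1·sinφ2-sinφ1·cosφ2·cosΔλ=0.62699395; θ=atan2(y, x)=2.5095° ≈ 2.5°
Leg 3: φ1=0.0926107, φ2=0.1878044, Δφ=0.0951937, Δλ=-5.4912980 rad; a=sin²(Δφ/2)+cosφ1·cosφ2·sin²(Δλ/2)=0.1477703095; c=2·atan2(√a, √(1-a))=0.789135179; dist=6371·c=5027.580 ≈ 5027.6 km; running total=23128.5 km
Leg 3 bearing: y=sinΔλ·cosφ2=0.69916656, x=cosφ1·sinφ2-sinφ1·cosφ2·cosΔλ=0.12207827; θ=atan2(y, x)=80.0957° ≈ 80.1°

Leg 1: dist=13778.4 km, bearing=264.7°
Leg 2: dist=4322.5 km, bearing=2.5°
Leg 3: dist=5027.6 km, bearing=80.1°
Total: 23128.5 km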